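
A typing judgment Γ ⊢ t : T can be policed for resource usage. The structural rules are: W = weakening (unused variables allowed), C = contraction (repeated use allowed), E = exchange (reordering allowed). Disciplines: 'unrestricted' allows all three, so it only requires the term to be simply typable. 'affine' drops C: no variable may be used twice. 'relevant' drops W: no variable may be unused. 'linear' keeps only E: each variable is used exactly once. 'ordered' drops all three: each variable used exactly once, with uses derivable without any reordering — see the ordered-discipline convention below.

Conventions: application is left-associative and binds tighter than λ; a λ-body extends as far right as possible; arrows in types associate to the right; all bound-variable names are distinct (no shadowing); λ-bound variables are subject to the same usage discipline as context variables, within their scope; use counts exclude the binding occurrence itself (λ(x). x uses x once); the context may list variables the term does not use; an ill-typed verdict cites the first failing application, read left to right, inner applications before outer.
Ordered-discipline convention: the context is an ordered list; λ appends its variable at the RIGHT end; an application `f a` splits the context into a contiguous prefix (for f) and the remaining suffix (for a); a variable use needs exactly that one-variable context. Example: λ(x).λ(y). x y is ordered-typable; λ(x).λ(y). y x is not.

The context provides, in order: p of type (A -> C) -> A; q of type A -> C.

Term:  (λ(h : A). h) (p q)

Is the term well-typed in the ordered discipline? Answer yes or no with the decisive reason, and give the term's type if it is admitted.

yes — single-use (p, q, h), ordered derivation ok; term : A
use counts: p: 1×, q: 1×, h [bound]: 1×
uses in reading order: h, p, q
typing: well-typed — term : A
per-discipline verdicts: ordered ✓; linear ✓; affine ✓; relevant ✓; unrestricted ✓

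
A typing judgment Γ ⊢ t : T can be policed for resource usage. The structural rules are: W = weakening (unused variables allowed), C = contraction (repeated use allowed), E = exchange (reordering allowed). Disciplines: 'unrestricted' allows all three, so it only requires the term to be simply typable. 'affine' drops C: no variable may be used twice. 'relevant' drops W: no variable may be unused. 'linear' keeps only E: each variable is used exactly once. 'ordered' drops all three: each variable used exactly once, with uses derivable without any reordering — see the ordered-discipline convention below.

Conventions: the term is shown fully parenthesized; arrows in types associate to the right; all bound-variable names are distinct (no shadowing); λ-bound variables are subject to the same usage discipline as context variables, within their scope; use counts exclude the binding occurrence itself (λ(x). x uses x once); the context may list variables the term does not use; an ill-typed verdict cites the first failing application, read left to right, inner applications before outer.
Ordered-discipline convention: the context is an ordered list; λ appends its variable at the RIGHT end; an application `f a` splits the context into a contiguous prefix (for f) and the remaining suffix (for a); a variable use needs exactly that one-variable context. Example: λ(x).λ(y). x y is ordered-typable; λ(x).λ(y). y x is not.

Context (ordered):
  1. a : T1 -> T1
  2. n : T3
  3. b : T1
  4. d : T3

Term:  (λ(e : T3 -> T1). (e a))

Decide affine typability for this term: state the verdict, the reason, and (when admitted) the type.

no — fails simple typing
usage: a ×1; n ×0; b ×0; d ×0; e [bound] ×1
uses in reading order: e, a
typing: ill-typed: argument of type T1 -> T1 where T3 is required
all disciplines: ordered ✗, linear ✗, affine ✗, relevant ✗, unrestricted ✗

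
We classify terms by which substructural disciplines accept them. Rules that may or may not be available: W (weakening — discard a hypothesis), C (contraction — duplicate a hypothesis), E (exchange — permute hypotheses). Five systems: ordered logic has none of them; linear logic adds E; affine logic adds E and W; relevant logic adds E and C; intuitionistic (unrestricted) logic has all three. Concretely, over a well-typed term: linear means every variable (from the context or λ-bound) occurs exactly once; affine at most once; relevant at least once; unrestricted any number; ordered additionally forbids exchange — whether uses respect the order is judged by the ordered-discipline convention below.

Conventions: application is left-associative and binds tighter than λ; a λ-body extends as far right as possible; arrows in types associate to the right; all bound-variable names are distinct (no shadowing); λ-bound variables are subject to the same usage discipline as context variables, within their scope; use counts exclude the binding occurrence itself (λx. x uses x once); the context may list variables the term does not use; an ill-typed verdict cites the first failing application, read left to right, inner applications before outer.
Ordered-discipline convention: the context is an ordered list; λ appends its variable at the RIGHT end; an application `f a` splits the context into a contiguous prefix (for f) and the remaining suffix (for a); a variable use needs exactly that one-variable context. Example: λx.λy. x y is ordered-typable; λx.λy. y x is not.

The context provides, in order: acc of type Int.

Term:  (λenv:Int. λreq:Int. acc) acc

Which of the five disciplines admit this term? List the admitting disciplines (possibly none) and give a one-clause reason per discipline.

admitted in: unrestricted
variable uses: acc: 2×, env (bound): 0×, req (bound): 0×
use order (left to right): acc, acc
typing: the term checks, with type Int → Int
ordered ✗ (needs contraction — acc ×2; env, req never used (weakening))
linear ✗ (needs contraction — acc ×2; env, req never used (weakening))
affine ✗ (needs contraction — acc ×2)
relevant ✗ (env, req never used (weakening))
unrestricted ✓ (simply typable at Int → Int; W, C, E all held)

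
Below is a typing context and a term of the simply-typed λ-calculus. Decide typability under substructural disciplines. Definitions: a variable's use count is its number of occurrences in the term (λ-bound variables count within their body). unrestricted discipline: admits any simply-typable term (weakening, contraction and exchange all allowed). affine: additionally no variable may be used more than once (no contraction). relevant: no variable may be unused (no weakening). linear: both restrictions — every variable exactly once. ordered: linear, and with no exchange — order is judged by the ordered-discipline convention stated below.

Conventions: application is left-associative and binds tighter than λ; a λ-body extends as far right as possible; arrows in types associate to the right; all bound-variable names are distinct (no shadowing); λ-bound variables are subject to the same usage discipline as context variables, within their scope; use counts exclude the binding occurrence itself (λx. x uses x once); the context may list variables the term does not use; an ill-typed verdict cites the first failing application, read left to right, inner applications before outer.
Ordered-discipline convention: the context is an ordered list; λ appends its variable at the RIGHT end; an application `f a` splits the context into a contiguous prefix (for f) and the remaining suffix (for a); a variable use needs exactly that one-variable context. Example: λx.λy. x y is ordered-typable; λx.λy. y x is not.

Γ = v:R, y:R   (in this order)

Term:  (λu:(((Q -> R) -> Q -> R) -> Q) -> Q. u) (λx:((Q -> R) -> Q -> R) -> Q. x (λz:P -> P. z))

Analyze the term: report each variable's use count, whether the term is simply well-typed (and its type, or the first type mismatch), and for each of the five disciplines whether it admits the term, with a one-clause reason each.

usage: v ×0; y ×0; u (bound) ×1; x (bound) ×1; z (bound) ×1
order of uses: u, x, z
typing: ill-typed: an application expects (Q -> R) -> Q -> R but receives (P -> P) -> P -> P
ordered: ✗ — a type mismatch blocks all five
linear: ✗ — the type mismatch rejects it
affine: ✗ — not simply typable
relevant: ✗ — fails simple typing
unrestricted: ✗ — a type mismatch blocks all five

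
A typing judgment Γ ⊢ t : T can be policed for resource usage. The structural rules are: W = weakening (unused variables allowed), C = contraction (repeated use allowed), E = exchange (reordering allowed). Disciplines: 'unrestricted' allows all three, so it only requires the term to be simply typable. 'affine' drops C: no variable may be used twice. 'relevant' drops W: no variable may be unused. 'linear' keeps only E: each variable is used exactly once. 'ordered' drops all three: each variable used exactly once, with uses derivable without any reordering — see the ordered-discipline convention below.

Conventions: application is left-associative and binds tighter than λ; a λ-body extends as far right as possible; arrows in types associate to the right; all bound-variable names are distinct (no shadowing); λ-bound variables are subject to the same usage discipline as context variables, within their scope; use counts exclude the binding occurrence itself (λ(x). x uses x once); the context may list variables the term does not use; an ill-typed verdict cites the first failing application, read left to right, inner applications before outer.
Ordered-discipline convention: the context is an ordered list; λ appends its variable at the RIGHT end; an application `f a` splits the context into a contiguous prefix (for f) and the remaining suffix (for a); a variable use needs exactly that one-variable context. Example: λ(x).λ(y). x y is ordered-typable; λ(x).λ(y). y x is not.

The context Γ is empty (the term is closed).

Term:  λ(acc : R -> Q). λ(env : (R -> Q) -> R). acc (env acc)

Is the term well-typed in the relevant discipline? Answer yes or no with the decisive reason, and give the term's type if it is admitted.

yes — at least one use each (acc, env); term : (R -> Q) -> ((R -> Q) -> R) -> Q
variable uses: acc (λ-bound): 2×; env (λ-bound): 1×
left-to-right use order: acc, env, acc
typing: well-typed at (R -> Q) -> ((R -> Q) -> R) -> Q
per-discipline verdicts: ordered ✗, linear ✗, affine ✗, relevant ✓, unrestricted ✓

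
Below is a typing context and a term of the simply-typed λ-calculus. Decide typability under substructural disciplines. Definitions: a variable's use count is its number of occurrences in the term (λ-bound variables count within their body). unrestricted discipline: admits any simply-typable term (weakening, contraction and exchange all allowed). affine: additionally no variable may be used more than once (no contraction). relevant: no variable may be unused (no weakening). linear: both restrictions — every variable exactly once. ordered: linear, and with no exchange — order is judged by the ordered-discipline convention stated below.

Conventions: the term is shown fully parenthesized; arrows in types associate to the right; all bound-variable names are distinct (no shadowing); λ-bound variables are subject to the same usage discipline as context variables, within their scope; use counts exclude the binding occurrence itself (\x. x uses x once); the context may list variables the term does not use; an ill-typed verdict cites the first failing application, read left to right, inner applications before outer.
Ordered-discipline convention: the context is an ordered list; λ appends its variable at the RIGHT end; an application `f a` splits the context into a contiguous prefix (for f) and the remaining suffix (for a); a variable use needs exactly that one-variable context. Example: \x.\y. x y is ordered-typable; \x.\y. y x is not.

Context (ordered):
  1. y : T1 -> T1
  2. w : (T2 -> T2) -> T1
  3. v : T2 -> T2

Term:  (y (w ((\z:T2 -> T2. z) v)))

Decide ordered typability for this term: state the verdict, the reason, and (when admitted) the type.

yes — single-use (y, w, v, z), ordered derivation ok; term : T1
use counts: y: 1, w: 1, v: 1, z [bound]: 1
order of uses: y, w, z, v
typing: well-typed — term : T1
per-discipline verdicts: ordered ✓, linear ✓, affine ✓, relevant ✓, unrestricted ✓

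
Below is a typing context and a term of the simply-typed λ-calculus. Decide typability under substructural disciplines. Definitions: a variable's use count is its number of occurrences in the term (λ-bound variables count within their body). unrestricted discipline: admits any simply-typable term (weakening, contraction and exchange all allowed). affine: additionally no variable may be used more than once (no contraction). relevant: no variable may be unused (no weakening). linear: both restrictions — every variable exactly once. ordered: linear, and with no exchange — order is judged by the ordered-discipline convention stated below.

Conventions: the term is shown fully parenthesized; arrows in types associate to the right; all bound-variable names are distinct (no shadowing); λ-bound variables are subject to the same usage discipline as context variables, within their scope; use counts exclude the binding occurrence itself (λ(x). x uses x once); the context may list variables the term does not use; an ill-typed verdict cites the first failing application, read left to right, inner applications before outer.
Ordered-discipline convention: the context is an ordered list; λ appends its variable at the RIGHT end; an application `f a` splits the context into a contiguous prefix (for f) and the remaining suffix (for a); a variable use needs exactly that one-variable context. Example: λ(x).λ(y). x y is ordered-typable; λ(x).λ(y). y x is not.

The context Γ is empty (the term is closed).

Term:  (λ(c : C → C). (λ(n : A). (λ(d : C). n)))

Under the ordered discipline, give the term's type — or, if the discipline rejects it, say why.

not well-typed under ordered — unused: c, d — weakening required
use counts: c (bound)=0; n (bound)=1; d (bound)=0
use order (left to right): n
typing: the term checks, with type (C → C) → A → C → A
all disciplines: ordered ✗, linear ✗, affine ✓, relevant ✗, unrestricted ✓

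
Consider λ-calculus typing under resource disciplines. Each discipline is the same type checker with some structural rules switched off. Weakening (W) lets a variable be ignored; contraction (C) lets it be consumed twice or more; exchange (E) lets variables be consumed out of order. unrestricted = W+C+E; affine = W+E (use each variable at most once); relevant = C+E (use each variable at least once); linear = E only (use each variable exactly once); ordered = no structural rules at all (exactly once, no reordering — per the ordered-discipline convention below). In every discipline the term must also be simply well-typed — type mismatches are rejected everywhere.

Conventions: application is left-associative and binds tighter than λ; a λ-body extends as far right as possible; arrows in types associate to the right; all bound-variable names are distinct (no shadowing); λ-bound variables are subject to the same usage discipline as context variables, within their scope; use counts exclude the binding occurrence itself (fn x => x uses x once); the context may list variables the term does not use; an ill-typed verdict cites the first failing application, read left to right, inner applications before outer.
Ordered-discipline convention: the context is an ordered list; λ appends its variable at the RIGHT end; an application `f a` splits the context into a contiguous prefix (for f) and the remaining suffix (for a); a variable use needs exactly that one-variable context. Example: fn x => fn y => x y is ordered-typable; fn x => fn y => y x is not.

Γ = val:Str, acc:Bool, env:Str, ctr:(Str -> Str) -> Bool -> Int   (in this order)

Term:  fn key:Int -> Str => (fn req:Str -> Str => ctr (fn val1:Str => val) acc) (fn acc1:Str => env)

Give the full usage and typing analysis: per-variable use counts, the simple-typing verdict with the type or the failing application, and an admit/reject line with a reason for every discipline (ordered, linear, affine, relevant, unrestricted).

use counts: val: 1; acc: 1; env: 1; ctr: 1; key (bound): 0; req (bound): 0; val1 (bound): 0; acc1 (bound): 0
uses in reading order: ctr, val, acc, env
typing: the term checks, with type (Int -> Str) -> Int
ordered: ✗ — unused: key, req, val1, acc1 — weakening required
linear: ✗ — unused: key, req, val1, acc1 — weakening required
affine: ✓ — at most one use each (val, acc, env, ctr, key, req, val1, acc1)
relevant: ✗ — unused: key, req, val1, acc1 — weakening required
unrestricted: ✓ — well-typed at (Int -> Str) -> Int; no restrictions here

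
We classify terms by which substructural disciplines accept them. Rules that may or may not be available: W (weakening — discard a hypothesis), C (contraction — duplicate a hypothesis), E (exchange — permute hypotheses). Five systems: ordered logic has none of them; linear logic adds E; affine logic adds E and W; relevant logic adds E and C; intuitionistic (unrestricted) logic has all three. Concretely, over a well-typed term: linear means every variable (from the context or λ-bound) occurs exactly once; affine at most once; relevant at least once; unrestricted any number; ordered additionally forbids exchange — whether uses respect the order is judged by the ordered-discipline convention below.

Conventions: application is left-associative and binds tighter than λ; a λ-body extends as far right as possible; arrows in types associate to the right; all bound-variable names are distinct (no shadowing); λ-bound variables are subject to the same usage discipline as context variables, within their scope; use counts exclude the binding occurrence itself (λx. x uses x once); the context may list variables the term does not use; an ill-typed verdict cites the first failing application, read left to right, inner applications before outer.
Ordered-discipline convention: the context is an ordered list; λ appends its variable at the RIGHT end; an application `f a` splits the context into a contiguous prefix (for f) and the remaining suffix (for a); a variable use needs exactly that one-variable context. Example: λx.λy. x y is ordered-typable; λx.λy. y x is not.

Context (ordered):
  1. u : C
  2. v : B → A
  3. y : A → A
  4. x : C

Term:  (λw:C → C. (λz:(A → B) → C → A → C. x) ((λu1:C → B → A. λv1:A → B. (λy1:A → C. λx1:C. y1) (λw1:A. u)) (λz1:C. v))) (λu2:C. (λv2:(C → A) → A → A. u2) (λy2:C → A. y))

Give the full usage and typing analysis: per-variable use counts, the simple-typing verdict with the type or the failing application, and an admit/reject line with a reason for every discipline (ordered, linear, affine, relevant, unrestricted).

variable uses: u: 1×, v: 1×, y: 1×, x: 1×, w (bound): 0×, z (bound): 0×, u1 (bound): 0×, v1 (bound): 0×, y1 (bound): 1×, x1 (bound): 0×, w1 (bound): 0×, z1 (bound): 0×, u2 (bound): 1×, v2 (bound): 0×, y2 (bound): 0×
use order (left to right): x, y1, u, v, u2, y
typing: well-typed — term : C
ordered ✗ (w, z, u1, v1, x1, w1, z1, v2, y2 never used (weakening))
linear ✗ (w, z, u1, v1, x1, w1, z1, v2, y2 never used (weakening))
affine ✓ (u, v, y, x, w, z, u1, v1, y1, x1, w1, z1, u2, v2, y2: no repeats, contraction unneeded)
relevant ✗ (w, z, u1, v1, x1, w1, z1, v2, y2 never used (weakening))
unrestricted ✓ (typability at C is all that's needed)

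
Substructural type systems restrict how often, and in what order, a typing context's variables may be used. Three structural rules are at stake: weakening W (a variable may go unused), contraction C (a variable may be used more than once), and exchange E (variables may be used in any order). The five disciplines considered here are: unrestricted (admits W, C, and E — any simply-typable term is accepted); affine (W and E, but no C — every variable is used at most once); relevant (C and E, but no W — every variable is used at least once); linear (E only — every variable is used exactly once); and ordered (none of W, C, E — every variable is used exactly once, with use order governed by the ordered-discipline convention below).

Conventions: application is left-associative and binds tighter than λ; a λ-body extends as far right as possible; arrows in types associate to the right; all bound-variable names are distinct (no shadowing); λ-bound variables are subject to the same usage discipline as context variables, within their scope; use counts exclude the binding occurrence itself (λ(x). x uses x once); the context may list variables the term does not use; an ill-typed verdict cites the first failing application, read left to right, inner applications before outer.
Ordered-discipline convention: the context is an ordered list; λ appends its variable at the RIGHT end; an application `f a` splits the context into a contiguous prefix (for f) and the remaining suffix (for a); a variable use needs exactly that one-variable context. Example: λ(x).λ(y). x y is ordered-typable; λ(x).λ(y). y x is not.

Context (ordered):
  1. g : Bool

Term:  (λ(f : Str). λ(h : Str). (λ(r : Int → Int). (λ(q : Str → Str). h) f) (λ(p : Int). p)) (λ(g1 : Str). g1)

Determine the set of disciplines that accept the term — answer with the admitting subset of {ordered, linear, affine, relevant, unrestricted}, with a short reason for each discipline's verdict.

admitted in: none
variable uses: g: 0, f [bound]: 1, h [bound]: 1, r [bound]: 0, q [bound]: 0, p [bound]: 1, g1 [bound]: 1
left-to-right use order: h, f, p, g1
typing: ill-typed: a function awaiting Str → Str gets Str
ordered: ✗ — a type mismatch blocks all five
linear: ✗ — the type mismatch rejects it
affine: ✗ — not simply typable
relevant: ✗ — fails simple typing
unrestricted: ✗ — a type mismatch blocks all five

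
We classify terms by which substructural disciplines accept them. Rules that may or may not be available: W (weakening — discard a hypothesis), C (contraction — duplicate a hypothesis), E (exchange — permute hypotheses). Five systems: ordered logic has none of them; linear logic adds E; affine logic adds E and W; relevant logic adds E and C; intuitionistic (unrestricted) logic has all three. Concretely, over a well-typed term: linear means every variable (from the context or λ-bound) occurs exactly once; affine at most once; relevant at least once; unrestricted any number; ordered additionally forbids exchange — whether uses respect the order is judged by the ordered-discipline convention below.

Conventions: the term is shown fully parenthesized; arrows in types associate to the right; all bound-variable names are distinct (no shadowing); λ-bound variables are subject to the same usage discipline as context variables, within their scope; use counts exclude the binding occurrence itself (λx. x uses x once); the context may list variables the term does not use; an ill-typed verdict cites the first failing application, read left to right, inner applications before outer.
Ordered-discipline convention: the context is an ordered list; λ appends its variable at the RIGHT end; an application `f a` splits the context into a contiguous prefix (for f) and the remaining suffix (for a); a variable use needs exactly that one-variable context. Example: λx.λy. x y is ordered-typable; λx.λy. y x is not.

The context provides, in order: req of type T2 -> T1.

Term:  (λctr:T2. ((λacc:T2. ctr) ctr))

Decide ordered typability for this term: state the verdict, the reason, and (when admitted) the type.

no — repeated use of ctr ×2; req, acc never used (weakening)
usage: req ×0, ctr [bound] ×2, acc [bound] ×0
order of uses: ctr, ctr
typing: the term checks, with type T2 -> T2
summary: ordered ✗ | linear ✗ | affine ✗ | relevant ✗ | unrestricted ✓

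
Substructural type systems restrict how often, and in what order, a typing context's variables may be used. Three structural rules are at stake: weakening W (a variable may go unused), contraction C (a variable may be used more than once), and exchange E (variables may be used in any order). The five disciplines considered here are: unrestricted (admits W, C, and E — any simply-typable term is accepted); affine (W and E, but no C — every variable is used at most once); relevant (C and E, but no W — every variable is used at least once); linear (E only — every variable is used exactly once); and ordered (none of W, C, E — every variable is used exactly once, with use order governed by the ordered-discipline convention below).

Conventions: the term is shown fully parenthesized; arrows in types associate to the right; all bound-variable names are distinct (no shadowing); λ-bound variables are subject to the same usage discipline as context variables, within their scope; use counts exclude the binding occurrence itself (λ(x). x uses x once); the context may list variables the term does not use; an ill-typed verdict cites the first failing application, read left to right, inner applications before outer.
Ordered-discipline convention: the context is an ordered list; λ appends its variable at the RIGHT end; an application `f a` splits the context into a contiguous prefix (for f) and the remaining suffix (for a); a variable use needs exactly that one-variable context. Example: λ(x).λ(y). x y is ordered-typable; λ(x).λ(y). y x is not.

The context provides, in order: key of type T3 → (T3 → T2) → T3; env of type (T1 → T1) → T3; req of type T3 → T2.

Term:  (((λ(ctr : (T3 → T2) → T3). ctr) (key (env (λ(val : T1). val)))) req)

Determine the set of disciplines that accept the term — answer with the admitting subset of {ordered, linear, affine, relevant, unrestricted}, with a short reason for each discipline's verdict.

accepted by: ordered, linear, affine, relevant, unrestricted
variable uses: key=1; env=1; req=1; ctr (bound)=1; val (bound)=1
use order (left to right): ctr, key, env, val, req
typing: the term checks, with type T3
ordered ✓ (single-use (key, env, req, ctr, val), ordered derivation ok)
linear ✓ (exactly-once usage across key, env, req, ctr, val)
affine ✓ (no duplicate uses among key, env, req, ctr, val)
relevant ✓ (none of key, env, req, ctr, val goes unused)
unrestricted ✓ (typability at T3 is all that's needed)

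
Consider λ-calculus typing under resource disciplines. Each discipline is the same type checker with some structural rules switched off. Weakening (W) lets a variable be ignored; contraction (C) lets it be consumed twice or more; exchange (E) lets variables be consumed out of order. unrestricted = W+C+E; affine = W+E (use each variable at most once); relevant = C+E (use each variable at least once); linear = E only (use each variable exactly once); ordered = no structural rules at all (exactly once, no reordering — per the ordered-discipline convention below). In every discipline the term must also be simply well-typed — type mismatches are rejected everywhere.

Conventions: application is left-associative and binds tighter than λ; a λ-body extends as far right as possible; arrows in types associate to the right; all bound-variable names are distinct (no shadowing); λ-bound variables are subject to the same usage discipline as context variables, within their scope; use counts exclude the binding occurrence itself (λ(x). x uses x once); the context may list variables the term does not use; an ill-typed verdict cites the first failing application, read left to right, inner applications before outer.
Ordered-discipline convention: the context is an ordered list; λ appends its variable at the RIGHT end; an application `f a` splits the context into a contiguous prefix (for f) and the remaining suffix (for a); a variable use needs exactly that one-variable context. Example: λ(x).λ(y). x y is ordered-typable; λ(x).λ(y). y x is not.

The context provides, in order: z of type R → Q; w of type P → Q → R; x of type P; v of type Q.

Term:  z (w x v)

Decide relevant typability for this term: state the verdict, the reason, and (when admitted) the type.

yes — at least one use each (z, w, x, v); term : Q
counts: z ×1; w ×1; x ×1; v ×1
use order (left to right): z, w, x, v
typing: well-typed at Q
all disciplines: ordered ✓ | linear ✓ | affine ✓ | relevant ✓ | unrestricted ✓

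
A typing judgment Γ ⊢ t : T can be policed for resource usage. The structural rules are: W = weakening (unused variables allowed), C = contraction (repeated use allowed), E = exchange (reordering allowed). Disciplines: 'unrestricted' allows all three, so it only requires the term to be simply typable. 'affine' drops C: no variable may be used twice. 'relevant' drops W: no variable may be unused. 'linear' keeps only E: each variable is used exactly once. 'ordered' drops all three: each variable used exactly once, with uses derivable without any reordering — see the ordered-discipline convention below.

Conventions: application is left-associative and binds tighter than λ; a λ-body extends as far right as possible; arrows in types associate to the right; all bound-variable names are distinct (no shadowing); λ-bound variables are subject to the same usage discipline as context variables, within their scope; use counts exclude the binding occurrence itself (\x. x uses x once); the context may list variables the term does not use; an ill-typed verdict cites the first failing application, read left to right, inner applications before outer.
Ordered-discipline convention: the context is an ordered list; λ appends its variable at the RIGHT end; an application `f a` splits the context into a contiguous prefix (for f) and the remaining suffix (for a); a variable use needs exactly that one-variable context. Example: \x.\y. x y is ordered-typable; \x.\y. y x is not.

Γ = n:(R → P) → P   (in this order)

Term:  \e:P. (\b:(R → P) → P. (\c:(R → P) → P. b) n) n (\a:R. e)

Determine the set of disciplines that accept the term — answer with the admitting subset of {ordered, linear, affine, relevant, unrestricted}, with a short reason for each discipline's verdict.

accepted by: unrestricted
counts: n: 2×; e [bound]: 1×; b [bound]: 1×; c [bound]: 0×; a [bound]: 0×
use order (left to right): b, n, n, e
typing: well-typed — term : P → P
ordered: ✗, repeated use of n ×2; unused: c, a — weakening required
linear: ✗, repeated use of n ×2; unused: c, a — weakening required
affine: ✗, repeated use of n ×2
relevant: ✗, unused: c, a — weakening required
unrestricted: ✓, well-typed at P → P; no restrictions here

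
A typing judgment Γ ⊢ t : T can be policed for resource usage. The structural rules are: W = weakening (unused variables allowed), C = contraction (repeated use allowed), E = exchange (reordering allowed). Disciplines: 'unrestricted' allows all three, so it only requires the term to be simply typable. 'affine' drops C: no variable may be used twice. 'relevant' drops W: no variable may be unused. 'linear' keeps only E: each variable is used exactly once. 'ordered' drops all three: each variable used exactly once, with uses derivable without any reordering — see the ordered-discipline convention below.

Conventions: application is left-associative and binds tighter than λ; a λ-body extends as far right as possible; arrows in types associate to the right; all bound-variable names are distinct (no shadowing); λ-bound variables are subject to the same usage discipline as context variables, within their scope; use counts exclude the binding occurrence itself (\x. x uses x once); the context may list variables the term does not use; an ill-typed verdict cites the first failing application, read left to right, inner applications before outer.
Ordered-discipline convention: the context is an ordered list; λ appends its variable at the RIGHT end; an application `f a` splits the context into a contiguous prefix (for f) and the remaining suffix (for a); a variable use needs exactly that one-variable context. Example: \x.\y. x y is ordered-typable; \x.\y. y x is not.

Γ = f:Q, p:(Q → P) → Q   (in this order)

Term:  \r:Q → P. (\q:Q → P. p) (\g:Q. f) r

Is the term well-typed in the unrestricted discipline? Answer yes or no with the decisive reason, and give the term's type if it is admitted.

no — not simply typable
use counts: f: 1×, p: 1×, r [bound]: 1×, q [bound]: 0×, g [bound]: 0×
uses in reading order: p, f, r
typing: ill-typed: an argument Q → Q mismatches the expected Q → P
summary: ordered ✗, linear ✗, affine ✗, relevant ✗, unrestricted ✗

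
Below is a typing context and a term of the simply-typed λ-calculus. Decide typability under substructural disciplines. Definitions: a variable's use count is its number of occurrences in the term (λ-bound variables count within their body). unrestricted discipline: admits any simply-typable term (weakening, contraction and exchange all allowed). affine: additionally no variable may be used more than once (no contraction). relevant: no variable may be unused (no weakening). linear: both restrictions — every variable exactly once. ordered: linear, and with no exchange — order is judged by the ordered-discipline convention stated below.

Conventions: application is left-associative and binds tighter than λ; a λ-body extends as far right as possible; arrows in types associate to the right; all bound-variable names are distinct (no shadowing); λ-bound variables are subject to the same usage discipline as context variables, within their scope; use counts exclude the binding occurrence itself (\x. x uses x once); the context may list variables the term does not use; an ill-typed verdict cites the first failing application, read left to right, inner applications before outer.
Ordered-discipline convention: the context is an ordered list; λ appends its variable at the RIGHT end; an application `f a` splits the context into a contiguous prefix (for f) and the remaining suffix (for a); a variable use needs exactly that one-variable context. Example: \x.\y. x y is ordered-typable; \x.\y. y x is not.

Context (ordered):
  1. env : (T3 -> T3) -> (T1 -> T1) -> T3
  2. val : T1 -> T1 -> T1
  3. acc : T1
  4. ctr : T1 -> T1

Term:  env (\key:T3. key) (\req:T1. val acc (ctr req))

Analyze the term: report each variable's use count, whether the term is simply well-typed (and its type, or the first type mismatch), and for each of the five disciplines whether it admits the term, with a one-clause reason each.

counts: env: 1×, val: 1×, acc: 1×, ctr: 1×, key (bound): 1×, req (bound): 1×
order of uses: env, key, val, acc, ctr, req
typing: the term checks, with type T3
ordered: ✓ — one use each (env, val, acc, ctr, key, req); ordered split holds
linear: ✓ — each of env, val, acc, ctr, key, req used exactly once
affine: ✓ — env, val, acc, ctr, key, req: no repeats, contraction unneeded
relevant: ✓ — at least one use each (env, val, acc, ctr, key, req)
unrestricted: ✓ — simply typable at T3; W, C, E all held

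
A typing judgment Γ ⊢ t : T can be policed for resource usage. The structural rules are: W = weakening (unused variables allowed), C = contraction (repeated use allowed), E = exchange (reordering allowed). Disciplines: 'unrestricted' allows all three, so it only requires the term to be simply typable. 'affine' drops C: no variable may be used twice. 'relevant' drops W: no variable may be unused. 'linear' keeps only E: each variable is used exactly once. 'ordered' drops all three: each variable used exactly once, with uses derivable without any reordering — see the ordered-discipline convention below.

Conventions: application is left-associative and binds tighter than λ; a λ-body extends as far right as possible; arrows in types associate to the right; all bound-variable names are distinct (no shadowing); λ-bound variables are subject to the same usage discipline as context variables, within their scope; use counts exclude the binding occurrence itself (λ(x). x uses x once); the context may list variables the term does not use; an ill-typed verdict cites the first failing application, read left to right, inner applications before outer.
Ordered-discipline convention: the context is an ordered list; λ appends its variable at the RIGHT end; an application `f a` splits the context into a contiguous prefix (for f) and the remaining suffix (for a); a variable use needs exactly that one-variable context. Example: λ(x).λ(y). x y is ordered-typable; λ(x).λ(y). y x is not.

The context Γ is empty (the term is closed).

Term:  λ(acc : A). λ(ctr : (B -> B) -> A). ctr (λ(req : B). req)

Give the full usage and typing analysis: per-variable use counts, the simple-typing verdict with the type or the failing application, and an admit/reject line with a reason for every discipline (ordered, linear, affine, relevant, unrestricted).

variable uses: acc (bound): 0, ctr (bound): 1, req (bound): 1
uses in reading order: ctr, req
typing: well-typed at A -> ((B -> B) -> A) -> A
ordered ✗ (unused: acc — weakening required)
linear ✗ (unused: acc — weakening required)
affine ✓ (no duplicate uses among acc, ctr, req)
relevant ✗ (unused: acc — weakening required)
unrestricted ✓ (type-checks (A -> ((B -> B) -> A) -> A) and nothing is barred)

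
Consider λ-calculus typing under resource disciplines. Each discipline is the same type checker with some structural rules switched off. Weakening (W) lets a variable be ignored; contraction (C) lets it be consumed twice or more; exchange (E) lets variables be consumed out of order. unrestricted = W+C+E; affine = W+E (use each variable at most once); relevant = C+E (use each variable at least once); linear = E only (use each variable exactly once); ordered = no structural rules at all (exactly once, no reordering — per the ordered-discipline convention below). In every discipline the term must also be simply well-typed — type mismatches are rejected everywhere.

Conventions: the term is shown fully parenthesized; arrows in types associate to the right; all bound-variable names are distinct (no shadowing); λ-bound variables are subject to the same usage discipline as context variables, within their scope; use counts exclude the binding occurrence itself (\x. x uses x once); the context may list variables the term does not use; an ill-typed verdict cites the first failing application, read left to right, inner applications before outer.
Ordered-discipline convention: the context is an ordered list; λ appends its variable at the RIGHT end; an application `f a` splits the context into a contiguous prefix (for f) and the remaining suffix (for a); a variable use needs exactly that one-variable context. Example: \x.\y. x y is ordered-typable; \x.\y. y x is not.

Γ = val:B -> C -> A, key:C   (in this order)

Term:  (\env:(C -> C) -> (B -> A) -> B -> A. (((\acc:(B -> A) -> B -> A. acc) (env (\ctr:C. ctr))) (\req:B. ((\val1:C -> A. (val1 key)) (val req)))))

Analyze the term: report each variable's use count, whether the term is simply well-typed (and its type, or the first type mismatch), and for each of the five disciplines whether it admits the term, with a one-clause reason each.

usage: val=1; key=1; env (λ-bound)=1; acc (λ-bound)=1; ctr (λ-bound)=1; req (λ-bound)=1; val1 (λ-bound)=1
uses in reading order: acc, env, ctr, val1, key, val, req
typing: the term checks, with type ((C -> C) -> (B -> A) -> B -> A) -> B -> A
ordered: ✗, needs exchange: uses follow acc, env, ctr, val1, key, val, req
linear: ✓, each of val, key, env, acc, ctr, req, val1 used exactly once
affine: ✓, no duplicate uses among val, key, env, acc, ctr, req, val1
relevant: ✓, none of val, key, env, acc, ctr, req, val1 goes unused
unrestricted: ✓, well-typed at ((C -> C) -> (B -> A) -> B -> A) -> B -> A; no restrictions here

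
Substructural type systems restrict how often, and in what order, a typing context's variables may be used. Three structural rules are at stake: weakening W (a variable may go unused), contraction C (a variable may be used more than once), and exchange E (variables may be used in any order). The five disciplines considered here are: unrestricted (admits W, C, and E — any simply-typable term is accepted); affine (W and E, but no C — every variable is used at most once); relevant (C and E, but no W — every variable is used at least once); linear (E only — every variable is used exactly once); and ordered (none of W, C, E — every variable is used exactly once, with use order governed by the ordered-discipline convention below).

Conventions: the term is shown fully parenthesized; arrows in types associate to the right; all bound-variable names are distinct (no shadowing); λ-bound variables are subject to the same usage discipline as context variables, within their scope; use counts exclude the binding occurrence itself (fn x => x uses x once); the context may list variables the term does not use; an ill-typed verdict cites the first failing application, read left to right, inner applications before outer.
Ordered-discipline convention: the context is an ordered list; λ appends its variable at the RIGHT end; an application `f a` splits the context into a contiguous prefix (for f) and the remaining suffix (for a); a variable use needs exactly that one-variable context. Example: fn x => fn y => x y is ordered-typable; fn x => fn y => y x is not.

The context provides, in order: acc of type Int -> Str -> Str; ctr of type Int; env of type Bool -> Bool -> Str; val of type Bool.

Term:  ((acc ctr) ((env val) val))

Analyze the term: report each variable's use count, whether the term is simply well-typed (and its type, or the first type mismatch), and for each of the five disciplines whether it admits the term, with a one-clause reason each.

counts: acc: 1×, ctr: 1×, env: 1×, val: 2×
uses in reading order: acc, ctr, env, val, val
typing: ✓ — Str
ordered: ✗ — uses contraction: val ×2
linear: ✗ — uses contraction: val ×2
affine: ✗ — uses contraction: val ×2
relevant: ✓ — acc, ctr, env, val: all used, weakening unneeded
unrestricted: ✓ — well-typed at Str; no restrictions here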